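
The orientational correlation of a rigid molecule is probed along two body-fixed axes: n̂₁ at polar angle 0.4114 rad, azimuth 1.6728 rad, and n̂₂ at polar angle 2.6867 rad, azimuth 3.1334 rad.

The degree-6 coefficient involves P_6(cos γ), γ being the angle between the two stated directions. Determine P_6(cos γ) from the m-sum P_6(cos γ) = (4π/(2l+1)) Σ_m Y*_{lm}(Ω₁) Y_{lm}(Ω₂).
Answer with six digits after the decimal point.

-0.397256

Term-by-term m-sum for l=6 (normalisation 4π/13 = 0.966644):
  m=-6: (-0.001617-0.001135i) × (+0.003471+0.000171i) = -0.000005-0.000004i  (running Σ = -0.000005-0.000004i)
  m=-5: (-0.007657+0.013689i) × (+0.024593+0.001008i) = -0.000202+0.000329i  (running Σ = -0.000208+0.000325i)
  m=-4: (+0.069017+0.029834i) × (+0.104667+0.003431i) = +0.007121+0.003359i  (running Σ = +0.006914+0.003684i)
  m=-3: (+0.071783-0.227209i) × (+0.291565+0.007168i) = +0.022558-0.065732i  (running Σ = +0.029472-0.062047i)
  m=-2: (-0.467598-0.096739i) × (+0.500636+0.008204i) = -0.233303-0.052267i  (running Σ = -0.203831-0.114315i)
  m=-1: (-0.047465+0.463711i) × (+0.370755+0.003038i) = -0.019006+0.171779i  (running Σ = -0.222837+0.057464i)
  m=0: (-0.136281-0.000000i) × (-0.254695+0.000000i) = +0.034710+0.000000i  (running Σ = -0.188127+0.057464i)
  m=1: (+0.047465+0.463711i) × (-0.370755+0.003038i) = -0.019006-0.171779i  (running Σ = -0.207134-0.114315i)
  m=2: (-0.467598+0.096739i) × (+0.500636-0.008204i) = -0.233303+0.052267i  (running Σ = -0.440436-0.062047i)
  m=3: (-0.071783-0.227209i) × (-0.291565+0.007168i) = +0.022558+0.065732i  (running Σ = -0.417879+0.003684i)
  m=4: (+0.069017-0.029834i) × (+0.104667-0.003431i) = +0.007121-0.003359i  (running Σ = -0.410757+0.000325i)
  m=5: (+0.007657+0.013689i) × (-0.024593+0.001008i) = -0.000202-0.000329i  (running Σ = -0.410959-0.000004i)
  m=6: (-0.001617+0.001135i) × (+0.003471-0.000171i) = -0.000005+0.000004i  (running Σ = -0.410965+0.000000i)
Accumulated sum -0.410965+0.000000i; after 4π/(2l+1) scaling, -0.397256+0.000000i ⇒ P_6 = -0.397256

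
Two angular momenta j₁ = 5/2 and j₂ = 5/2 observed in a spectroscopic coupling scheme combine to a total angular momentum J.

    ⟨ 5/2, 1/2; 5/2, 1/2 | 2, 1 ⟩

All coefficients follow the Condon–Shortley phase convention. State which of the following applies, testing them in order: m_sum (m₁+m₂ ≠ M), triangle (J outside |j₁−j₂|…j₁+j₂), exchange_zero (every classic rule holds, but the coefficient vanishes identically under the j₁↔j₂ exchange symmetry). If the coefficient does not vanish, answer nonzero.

exchange_zero

m-sum: m₁+m₂ = 1/2+1/2 = 1, M = 1  ✓
triangle: |j₁−j₂| = 0 ≤ J = 2 ≤ j₁+j₂ = 5  ✓
exchange: j₁=j₂ and m₁=m₂, and (−1)^(j₁+j₂−J) = (−1)^3 = −1 forces ⟨j₁m₁;j₂m₂|JM⟩ = −⟨j₂m₂;j₁m₁|JM⟩ = −⟨j₁m₁;j₂m₂|JM⟩ ⇒ the coefficient vanishes identically
Racah sum check: Σ_k collapses to 0 ⇒ CG = 0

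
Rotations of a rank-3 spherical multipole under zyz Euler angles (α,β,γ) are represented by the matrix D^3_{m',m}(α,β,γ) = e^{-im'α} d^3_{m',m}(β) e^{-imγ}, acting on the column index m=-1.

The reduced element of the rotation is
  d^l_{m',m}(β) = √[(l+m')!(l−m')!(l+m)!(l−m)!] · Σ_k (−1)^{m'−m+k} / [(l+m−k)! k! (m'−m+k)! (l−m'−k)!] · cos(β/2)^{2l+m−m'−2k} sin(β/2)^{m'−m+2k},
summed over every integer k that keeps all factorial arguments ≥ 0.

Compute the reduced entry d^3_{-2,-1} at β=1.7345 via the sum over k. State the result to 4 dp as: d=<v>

d=-0.4860

d^3_{-2,-1}(β=1.7345) via the finite sum:
c=cos(1.734500/2)=0.646926, s=sin(1.734500/2)=0.762553; N=√[1·120·2·24]=75.894664
Admissible k: 1..2 (factorial args all ≥0)
  k=1: (−1)^0·75.8947/(24)·0.6469^5·0.7626^1 = +0.273239
  k=2: (−1)^1·75.8947/(12)·0.6469^3·0.7626^3 = -0.759283
d^3_{-2,-1}(1.7345) = +0.273239 -0.759283 = -0.486044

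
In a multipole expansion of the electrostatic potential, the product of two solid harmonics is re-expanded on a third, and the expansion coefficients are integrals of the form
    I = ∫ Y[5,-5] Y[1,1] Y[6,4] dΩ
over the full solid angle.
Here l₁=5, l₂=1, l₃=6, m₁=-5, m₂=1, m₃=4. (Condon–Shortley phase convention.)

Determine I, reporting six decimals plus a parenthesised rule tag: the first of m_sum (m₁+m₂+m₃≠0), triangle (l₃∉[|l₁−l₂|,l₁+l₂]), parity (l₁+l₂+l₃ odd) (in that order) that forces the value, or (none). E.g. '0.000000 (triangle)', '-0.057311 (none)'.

Rules hold: Σm=0, L=12 even, 4≤6≤6.
N = 11·3·13 = 429
Δ = 0!·10!·2!/13! = 1/858
Racah Σ t=0..0: t=0:+1/14400 = 1/14400
⇒ 3j(5 1 6; 0 0 0)² = 6/143, sgn +1
Racah Σ t=0..0: t=0:+1/7257600 = 1/7257600
⇒ 3j(5 1 6; -5 1 4)² = 1/858, sgn +1
4πI² = N·(3j₀)²·(3jₘ)² = 3/143
I = +1·√(0.020979/4π) = 0.04085899
No selection rule forces the value: the integral is nonzero (none).

0.040859 (none)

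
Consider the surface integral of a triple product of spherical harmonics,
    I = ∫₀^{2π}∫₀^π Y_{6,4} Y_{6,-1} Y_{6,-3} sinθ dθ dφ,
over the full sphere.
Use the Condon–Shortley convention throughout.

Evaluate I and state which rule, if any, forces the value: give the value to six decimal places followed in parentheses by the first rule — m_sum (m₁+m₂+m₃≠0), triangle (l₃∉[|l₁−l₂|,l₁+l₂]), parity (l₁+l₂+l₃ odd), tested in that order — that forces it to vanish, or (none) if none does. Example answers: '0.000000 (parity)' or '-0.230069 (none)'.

-0.084679 (none)

m-sum 0 ✓  L=18 even ✓  0≤6≤12 ✓
Π(2lᵢ+1) = 13×13×13 = 2197
triangle coeff Δ(6,6,6) = 1/325909584
Σ_t [0,6]: t=0:+1/373248000 t=1:−1/1728000 t=2:+1/110592 t=3:−1/46656 t=4:+1/110592 t=5:−1/1728000 t=6:+1/373248000 = -7/1555200
(3j)²=400/46189 [(6 6 6; 0 0 0)], sign=-1
Σ_t [0,2]: t=0:+1/4147200 t=1:−1/691200 t=2:+1/1244160 = -1/2488320
(3j)²=875/184756 [(6 6 6; 4 -1 -3)], sign=+1
⇒ 4πI² = 1137500/12623809
I = (-1)√(1137500/12623809/(4π)) = -0.08467897
No selection rule forces the value: the integral is nonzero (none).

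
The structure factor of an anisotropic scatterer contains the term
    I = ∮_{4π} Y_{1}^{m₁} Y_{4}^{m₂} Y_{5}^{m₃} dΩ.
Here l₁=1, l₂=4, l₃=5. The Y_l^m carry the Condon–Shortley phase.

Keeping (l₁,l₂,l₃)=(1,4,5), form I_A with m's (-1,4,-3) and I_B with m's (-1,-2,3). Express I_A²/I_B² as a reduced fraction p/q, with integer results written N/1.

1/28

Shared (l₁,l₂,l₃)=(1,4,5): N and (l;000)² cancel in I_A²/I_B².
A: Δ = 0!·2!·8!/11! = 1/495; Racah Σ t=0..0: t=0:+1/80640 = 1/80640; ⇒ 3j(1 4 5; -1 4 -3)² = 1/495, sgn +1
B: Δ = 0!·2!·8!/11! = 1/495; Racah Σ t=0..0: t=0:+1/2880 = 1/2880; ⇒ 3j(1 4 5; -1 -2 3)² = 28/495, sgn +1
I_A²/I_B² = (1/495)/(28/495) = 1/28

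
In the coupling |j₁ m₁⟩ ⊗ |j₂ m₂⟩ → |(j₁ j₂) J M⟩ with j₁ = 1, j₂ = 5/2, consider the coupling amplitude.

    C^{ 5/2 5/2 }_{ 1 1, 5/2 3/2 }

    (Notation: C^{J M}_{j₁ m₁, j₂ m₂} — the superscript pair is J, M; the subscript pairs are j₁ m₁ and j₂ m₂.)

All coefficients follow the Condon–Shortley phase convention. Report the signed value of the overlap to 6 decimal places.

+√(2/7) = +0.534522

√[6·1!1!4!/7! · 2!0!4!1!5!0!] = √(1152/7)
  +(−1)^0/∏(0,1,0,4,1,0)! = 1/24  (running 1/24)
⟨..|..⟩ = √(1152/7)·(1/24) = +0.534522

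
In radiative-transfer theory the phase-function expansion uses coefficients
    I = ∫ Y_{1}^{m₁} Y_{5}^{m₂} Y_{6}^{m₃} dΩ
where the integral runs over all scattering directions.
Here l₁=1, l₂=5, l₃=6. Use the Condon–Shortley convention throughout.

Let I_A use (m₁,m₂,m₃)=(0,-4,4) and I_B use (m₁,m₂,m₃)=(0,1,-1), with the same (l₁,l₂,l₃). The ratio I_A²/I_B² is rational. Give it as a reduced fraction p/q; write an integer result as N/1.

4/7

Same 1,5,6: normalisation and zero-m 3j drop out of the ratio.
A: Δ: 0! 2! 10! / 13! → 1/858; sum: t=0:+1/362880 = 1/362880; 3j²(1 5 6; 0 -4 4) = Δ·Π!·Σ² = 10/429  (sign +1)
B: Δ: 0! 2! 10! / 13! → 1/858; sum: t=0:+1/17280 = 1/17280; 3j²(1 5 6; 0 1 -1) = Δ·Π!·Σ² = 35/858  (sign -1)
I_A²/I_B² = (10/429)/(35/858) = 4/7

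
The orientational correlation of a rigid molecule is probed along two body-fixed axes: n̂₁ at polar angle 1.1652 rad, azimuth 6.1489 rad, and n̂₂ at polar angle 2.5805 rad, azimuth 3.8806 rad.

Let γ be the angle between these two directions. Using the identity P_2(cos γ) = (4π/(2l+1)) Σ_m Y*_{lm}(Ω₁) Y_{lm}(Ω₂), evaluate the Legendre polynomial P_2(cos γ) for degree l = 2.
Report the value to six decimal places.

Expand P_2 via completeness: Σ_{m} conj(Y_{2,m}) at Ω₁ times Y_{2,m} at Ω₂ —
  [-2]  conj(Y_{2,-2})(Ω₁) = (0.314446, -0.086542) ; Y_{2,-2}(Ω₂) = (0.010133, -0.108900) ; Δ = (-0.006238, -0.035120)
  [-1]  conj(Y_{2,-1})(Ω₁) = (0.277569, -0.037499) ; Y_{2,-1}(Ω₂) = (0.257259, -0.234432) ; Δ = (0.062616, -0.074718)
  [+0]  conj(Y_{2,0})(Ω₁) = (-0.168088, -0.000000) ; Y_{2,0}(Ω₂) = (0.362881, 0.000000) ; Δ = (-0.060996, -0.000000)
  [+1]  conj(Y_{2,1})(Ω₁) = (-0.277569, -0.037499) ; Y_{2,1}(Ω₂) = (-0.257259, -0.234432) ; Δ = (0.062616, 0.074718)
  [+2]  conj(Y_{2,2})(Ω₁) = (0.314446, 0.086542) ; Y_{2,2}(Ω₂) = (0.010133, 0.108900) ; Δ = (-0.006238, 0.035120)
Accumulated sum (0.051760, -0.000000); after 4π/(2l+1) scaling, (0.130087, -0.000000) ⇒ P_2 = 0.130087

0.130087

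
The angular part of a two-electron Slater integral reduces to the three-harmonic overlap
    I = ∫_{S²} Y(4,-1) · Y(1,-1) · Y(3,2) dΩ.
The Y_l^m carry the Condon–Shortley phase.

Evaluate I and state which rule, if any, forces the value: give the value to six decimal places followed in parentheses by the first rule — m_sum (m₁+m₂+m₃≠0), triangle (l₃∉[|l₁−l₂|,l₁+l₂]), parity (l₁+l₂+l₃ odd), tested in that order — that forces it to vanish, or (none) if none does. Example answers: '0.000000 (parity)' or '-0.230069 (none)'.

Checks pass: Σm=0; 8 even; l₃=3∈[3,5].
(2·4+1)(2·1+1)(2·3+1) = 189
Δ: 2! 6! 0! / 9! → 1/252
sum: t=1:−1/36 = -1/36
3j²(4 1 3; 0 0 0) = Δ·Π!·Σ² = 4/63  (sign +1)
sum: t=0:+1/240 = 1/240
3j²(4 1 3; -1 -1 2) = Δ·Π!·Σ² = 1/84  (sign -1)
combine: 4πI² = 189·4/63·1/84 = 1/7
take √, sign -1: I = -0.10662181
No selection rule forces the value: the integral is nonzero (none).

-0.106622 (none)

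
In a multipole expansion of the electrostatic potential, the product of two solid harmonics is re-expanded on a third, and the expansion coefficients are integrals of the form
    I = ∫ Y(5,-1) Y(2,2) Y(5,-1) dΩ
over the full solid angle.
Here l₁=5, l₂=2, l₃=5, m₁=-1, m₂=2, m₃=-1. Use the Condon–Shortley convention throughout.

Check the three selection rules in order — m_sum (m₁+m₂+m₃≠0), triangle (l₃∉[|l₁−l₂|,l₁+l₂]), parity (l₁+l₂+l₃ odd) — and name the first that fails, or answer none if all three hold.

none

Σmᵢ = 0  ✓
l₃∈[|l₁−l₂|,l₁+l₂]=[3,7], have l₃=5  ✓
Σlᵢ = 12 ⇒ even  ✓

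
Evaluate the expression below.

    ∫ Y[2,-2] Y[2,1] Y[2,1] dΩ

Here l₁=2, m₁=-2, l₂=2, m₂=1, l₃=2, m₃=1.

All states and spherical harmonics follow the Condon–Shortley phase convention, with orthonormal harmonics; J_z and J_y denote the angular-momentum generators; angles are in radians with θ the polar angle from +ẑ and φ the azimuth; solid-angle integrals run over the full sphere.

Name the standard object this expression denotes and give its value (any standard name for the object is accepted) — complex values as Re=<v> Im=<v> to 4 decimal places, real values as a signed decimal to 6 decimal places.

This is a Gaunt coefficient — the integral of a triple product of spherical harmonics over the sphere.
m-sum 0 ✓  L=6 even ✓  0≤2≤4 ✓
Π(2lᵢ+1) = 5×5×5 = 125
triangle coeff Δ(2,2,2) = 1/630
Σ_t [0,2]: t=0:+1/8 t=1:−1/1 t=2:+1/8 = -3/4
(3j)²=2/35 [(2 2 2; 0 0 0)], sign=-1
Σ_t [2,2]: t=2:+1/4 = 1/4
(3j)²=3/35 [(2 2 2; -2 1 1)], sign=-1
⇒ 4πI² = 30/49
I = (+1)√(30/49/(4π)) = 0.22072812

Gaunt coefficient, +0.220728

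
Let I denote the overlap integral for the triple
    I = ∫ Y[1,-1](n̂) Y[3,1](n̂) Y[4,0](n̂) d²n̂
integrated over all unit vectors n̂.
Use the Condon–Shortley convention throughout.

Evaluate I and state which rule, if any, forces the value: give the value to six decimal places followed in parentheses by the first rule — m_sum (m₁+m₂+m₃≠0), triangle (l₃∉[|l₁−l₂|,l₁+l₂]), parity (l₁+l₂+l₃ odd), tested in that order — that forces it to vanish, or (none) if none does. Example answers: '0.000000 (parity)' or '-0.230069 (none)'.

m-sum 0 ✓  L=8 even ✓  2≤4≤4 ✓
Π(2lᵢ+1) = 3×7×9 = 189
triangle coeff Δ(1,3,4) = 1/252
Σ_t [0,0]: t=0:+1/36 = 1/36
(3j)²=4/63 [(1 3 4; 0 0 0)], sign=+1
Σ_t [0,0]: t=0:+1/96 = 1/96
(3j)²=1/42 [(1 3 4; -1 1 0)], sign=+1
⇒ 4πI² = 2/7
I = (+1)√(2/7/(4π)) = 0.15078601
No selection rule forces the value: the integral is nonzero (none).

0.150786 (none)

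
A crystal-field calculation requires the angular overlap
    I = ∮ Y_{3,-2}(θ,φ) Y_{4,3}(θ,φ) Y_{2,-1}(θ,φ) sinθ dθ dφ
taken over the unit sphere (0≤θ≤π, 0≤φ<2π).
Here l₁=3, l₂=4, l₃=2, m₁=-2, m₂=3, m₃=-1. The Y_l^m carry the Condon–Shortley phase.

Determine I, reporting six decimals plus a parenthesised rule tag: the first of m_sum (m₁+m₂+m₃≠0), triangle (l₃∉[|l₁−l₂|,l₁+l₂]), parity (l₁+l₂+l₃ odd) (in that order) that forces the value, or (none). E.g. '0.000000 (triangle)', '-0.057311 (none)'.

0.000000 (parity)

Σlᵢ=9 odd — θ-integrand is odd under cosθ→−cosθ; I=0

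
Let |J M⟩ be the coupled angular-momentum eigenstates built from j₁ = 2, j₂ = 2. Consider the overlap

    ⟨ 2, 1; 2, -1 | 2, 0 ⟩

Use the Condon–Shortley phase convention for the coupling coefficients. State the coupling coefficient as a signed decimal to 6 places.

+0.267261  (= +√(1/14))

j₁+j₂−J=2  J+j₁−j₂=2  J−j₁+j₂=2  j₁+j₂+J+1=7
(j₁±m₁, j₂±m₂, J±M) = (3,1,1,3,2,2)
P² = 8/7
sum k=0..1:
  [0] +1/2 = 1/2
  [1] −1/4 = -1/4
S = 1/4
C² = P²·S² = 1/14 ; C = +0.267261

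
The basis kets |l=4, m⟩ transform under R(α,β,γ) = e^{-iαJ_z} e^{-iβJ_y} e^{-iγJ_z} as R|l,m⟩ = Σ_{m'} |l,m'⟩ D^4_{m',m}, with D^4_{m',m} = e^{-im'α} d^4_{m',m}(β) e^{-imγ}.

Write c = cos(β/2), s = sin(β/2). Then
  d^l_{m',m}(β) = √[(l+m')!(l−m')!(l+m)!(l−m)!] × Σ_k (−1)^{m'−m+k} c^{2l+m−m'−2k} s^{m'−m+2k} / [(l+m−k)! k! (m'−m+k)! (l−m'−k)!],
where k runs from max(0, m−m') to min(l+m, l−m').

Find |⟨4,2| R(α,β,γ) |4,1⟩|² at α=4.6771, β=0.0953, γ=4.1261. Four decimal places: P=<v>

P=0.0393

First d^4_{2,1}(β=0.0953), then the phase factors e^{-i(2)α} and e^{-i(1)γ}:
With c≡cos(β/2)=0.998865 and s≡sin(β/2)=0.047632, N=[720·2·120·6]^{1/2}=1018.233765
Admissible k: 0..2 (factorial args all ≥0)
  k=0: (−1)^1·1018.2338/(240)·0.9989^7·0.0476^1 = -0.200485
  k=1: (−1)^2·1018.2338/(48)·0.9989^5·0.0476^3 = +0.002279
  k=2: (−1)^3·1018.2338/(72)·0.9989^3·0.0476^5 = -0.000003
d^4_{2,1}(0.0953) = -0.200485 +0.002279 -0.000003 = -0.198209
|D^4_{2,1}|² = |d^4_{2,1}(β)|² = (-0.198209)² = 0.039287 (the z-rotation phases have unit modulus)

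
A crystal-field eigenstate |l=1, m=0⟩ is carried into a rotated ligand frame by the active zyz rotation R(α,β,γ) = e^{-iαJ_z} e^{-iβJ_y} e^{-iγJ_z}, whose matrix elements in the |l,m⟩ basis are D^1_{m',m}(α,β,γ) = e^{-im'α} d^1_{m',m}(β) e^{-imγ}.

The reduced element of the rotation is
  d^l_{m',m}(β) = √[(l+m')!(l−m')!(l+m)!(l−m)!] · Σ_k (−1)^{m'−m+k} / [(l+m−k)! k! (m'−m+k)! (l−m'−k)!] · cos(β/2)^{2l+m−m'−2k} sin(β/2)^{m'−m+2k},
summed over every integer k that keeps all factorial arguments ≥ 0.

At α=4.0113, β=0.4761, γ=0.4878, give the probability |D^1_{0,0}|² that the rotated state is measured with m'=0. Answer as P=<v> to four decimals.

First d^1_{0,0}(β=0.4761), then the phase factors e^{-i(0)α} and e^{-i(0)γ}:
c=cos(0.476100/2)=0.971800, s=sin(0.476100/2)=0.235808; N=√[1·1·1·1]=1.000000
k∈{0,1} keeps every argument non-negative
  k=0: (−1)^0·1.0000/(1)·0.9718^2·0.2358^0 = +0.944395
  k=1: (−1)^1·1.0000/(1)·0.9718^0·0.2358^2 = -0.055605
d^1_{0,0}(0.4761) = +0.944395 -0.055605 = +0.888789
|D^1_{0,0}|² = |d^1_{0,0}(β)|² = (+0.888789)² = 0.789946 (the z-rotation phases have unit modulus)

P=0.7899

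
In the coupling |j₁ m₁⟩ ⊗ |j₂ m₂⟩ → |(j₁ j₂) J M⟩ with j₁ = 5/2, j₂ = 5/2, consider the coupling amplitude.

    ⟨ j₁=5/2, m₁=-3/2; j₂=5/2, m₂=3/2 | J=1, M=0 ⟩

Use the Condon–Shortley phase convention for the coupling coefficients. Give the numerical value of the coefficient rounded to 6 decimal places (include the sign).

-0.358569

triangle: 4!×1!×1!/7! = 24/5040
(j±m)!: 1!×4!×4!×1!×1!×1! = 576
prefactor² = (2J+1)×Δ×N² = 288/35
  k=3: −1/(3!×1!×1!×1!×0!×0!) = -1/6
  k=4: +1/(4!×0!×0!×0!×1!×1!) = 1/24
Σ = -1/8  ⇒  CG² = 288/35×(-1/8)² = 9/70
CG = −√(9/70) = -0.358569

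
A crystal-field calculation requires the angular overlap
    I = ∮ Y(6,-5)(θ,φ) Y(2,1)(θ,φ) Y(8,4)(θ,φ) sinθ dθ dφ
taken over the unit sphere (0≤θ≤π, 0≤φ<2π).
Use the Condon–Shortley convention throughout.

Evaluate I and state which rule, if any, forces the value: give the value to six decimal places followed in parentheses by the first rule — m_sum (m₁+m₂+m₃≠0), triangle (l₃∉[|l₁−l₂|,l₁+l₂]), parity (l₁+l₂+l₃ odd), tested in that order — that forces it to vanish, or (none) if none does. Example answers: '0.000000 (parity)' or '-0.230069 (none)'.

0.058794 (none)

m-sum 0 ✓  L=16 even ✓  4≤8≤8 ✓
Π(2lᵢ+1) = 13×5×17 = 1105
triangle coeff Δ(6,2,8) = 1/30940
Σ_t [0,0]: t=0:+1/2073600 = 1/2073600
(3j)²=28/1105 [(6 2 8; 0 0 0)], sign=+1
Σ_t [0,0]: t=0:+1/239500800 = 1/239500800
(3j)²=12/7735 [(6 2 8; -5 1 4)], sign=+1
⇒ 4πI² = 48/1105
I = (+1)√(48/1105/(4π)) = 0.05879421
No selection rule forces the value: the integral is nonzero (none).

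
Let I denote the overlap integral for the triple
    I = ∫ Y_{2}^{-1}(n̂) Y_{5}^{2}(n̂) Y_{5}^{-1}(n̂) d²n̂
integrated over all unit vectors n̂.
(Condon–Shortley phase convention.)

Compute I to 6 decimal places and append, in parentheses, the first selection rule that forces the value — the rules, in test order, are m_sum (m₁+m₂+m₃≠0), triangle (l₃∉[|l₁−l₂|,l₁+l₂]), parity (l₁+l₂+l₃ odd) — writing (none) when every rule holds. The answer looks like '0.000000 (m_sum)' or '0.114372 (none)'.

0.104819 (none)

m-sum 0 ✓  L=12 even ✓  3≤5≤7 ✓
Π(2lᵢ+1) = 5×11×11 = 605
triangle coeff Δ(2,5,5) = 1/38610
Σ_t [0,2]: t=0:+1/2880 t=1:−1/576 t=2:+1/2880 = -1/960
(3j)²=10/429 [(2 5 5; 0 0 0)], sign=+1
Σ_t [1,2]: t=1:−1/2880 t=2:+1/1440 = 1/2880
(3j)²=7/715 [(2 5 5; -1 2 -1)], sign=+1
⇒ 4πI² = 70/507
I = (+1)√(70/507/(4π)) = 0.10481902
No selection rule forces the value: the integral is nonzero (none).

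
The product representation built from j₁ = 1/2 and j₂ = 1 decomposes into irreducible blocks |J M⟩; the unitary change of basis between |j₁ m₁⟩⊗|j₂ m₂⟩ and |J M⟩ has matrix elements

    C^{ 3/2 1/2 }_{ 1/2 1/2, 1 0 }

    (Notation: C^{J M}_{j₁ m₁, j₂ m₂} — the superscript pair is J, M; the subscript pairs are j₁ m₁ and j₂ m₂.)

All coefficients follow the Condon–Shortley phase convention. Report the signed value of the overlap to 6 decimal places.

+√(2/3) = +0.816497

triangle: 0!·1!·2!/4! = 2/24
(j±m)!: 1!·0!·1!·1!·2!·1! = 2
prefactor² = (2J+1)·Δ·N² = 2/3
  k=0: +1/(0!·0!·0!·1!·1!·1!) = 1
Σ = 1  ⇒  CG² = 2/3·1² = 2/3
CG = +√(2/3) = +0.816497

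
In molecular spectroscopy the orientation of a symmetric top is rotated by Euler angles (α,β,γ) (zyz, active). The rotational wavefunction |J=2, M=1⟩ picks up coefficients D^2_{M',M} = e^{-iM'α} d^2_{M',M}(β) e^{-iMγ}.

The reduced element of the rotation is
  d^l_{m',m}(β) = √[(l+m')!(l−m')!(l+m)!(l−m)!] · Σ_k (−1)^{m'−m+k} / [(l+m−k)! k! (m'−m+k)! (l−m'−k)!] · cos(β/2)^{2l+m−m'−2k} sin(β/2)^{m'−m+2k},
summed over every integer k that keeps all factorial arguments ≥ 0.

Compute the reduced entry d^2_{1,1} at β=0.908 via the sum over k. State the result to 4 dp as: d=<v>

d=0.1863

d^2_{1,1}(β=0.9080) via the finite sum:
c=cos(0.908000/2)=0.898700, s=sin(0.908000/2)=0.438564; N=√[6·1·6·1]=6.000000
Admissible k: 0..1 (factorial args all ≥0)
  k=0: (−1)^0·6.0000/(6)·0.8987^4·0.4386^0 = +0.652318
  k=1: (−1)^1·6.0000/(2)·0.8987^2·0.4386^2 = -0.466033
d^2_{1,1}(0.9080) = +0.652318 -0.466033 = +0.186285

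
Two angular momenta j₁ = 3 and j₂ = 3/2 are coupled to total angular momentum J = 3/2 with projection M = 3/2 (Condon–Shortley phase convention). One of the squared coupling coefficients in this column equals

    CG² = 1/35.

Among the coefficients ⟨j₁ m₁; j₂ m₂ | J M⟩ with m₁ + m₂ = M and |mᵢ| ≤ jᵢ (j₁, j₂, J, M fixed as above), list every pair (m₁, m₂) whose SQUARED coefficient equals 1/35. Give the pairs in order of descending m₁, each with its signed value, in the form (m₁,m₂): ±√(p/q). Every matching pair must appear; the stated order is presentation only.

Admissible pairs with m₁+m₂ = M = 3/2: (0,3/2), (1,1/2), (2,-1/2), (3,-3/2)
  (m₁,m₂)=(3,-3/2): CG² = 4/7, CG = +√(4/7)
  (m₁,m₂)=(2,-1/2): CG² = 2/7, CG = −√(2/7)
  (m₁,m₂)=(1,1/2): CG² = 4/35, CG = +√(4/35)
  (m₁,m₂)=(0,3/2): CG² = 1/35, CG = −√(1/35)   ← matches the target
Pairs with CG² = 1/35: (0,3/2): −√(1/35)

(0,3/2): −√(1/35)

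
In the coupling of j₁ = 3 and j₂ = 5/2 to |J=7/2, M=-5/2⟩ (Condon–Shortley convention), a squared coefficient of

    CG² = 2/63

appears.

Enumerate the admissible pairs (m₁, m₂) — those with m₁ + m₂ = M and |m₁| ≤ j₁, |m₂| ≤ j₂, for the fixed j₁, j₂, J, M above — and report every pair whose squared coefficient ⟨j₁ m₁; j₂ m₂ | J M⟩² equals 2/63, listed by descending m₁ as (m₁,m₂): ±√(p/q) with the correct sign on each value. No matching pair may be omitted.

Admissible pairs with m₁+m₂ = M = -5/2: (-3,1/2), (-2,-1/2), (-1,-3/2), (0,-5/2)
  (m₁,m₂)=(0,-5/2): CG² = 8/21, CG = +√(8/21)
  (m₁,m₂)=(-1,-3/2): CG² = 10/63, CG = −√(10/63)
  (m₁,m₂)=(-2,-1/2): CG² = 2/63, CG = −√(2/63)   ← matches the target
  (m₁,m₂)=(-3,1/2): CG² = 3/7, CG = +√(3/7)
Pairs with CG² = 2/63: (-2,-1/2): −√(2/63)

(-2,-1/2): −√(2/63)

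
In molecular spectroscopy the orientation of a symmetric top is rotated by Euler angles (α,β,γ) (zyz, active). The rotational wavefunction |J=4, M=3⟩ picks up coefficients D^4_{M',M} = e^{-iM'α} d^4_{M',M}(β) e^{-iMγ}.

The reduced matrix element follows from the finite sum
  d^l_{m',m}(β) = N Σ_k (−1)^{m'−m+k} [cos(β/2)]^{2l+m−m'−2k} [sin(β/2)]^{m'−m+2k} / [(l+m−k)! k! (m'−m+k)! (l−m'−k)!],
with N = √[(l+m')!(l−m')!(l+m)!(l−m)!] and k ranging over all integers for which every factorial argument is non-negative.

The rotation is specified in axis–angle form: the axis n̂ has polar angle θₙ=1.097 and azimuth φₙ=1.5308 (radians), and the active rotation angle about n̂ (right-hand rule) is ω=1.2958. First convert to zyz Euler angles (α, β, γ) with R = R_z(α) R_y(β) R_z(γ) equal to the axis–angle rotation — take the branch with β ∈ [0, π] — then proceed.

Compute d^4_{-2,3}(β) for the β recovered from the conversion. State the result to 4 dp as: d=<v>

Axis–angle → zyz. n̂ = (sinθₙcosφₙ, sinθₙsinφₙ, cosθₙ) = (+0.035581, +0.889131, +0.456268), ω = 1.2958.
R = I cosω + sinω [n̂]ₓ + (1−cosω) n̂n̂ᵀ gives
  R = [+0.272466, -0.416078, +0.867549; +0.462170, +0.847428, +0.261277; -0.843897, +0.329766, +0.423194]
β = atan2(√(R₁₃²+R₂₃²), R₃₃) = 1.133829; α = atan2(R₂₃, R₁₃) mod 2π = 0.292527; γ = atan2(R₃₂, −R₃₁) mod 2π = 0.372520
d^4_{-2,3}(β=1.1338) via the finite sum:
Half-angle: c=0.843562, s=0.537032. N=√(2·720·5040·1)=2693.993318
k: max(0,(3)−(-2))=5 … min(4+(3),4−(-2))=6
  k=5: (−1)^0·2693.9933/(240)·0.8436^3·0.5370^5 = +0.300979
  k=6: (−1)^1·2693.9933/(720)·0.8436^1·0.5370^7 = -0.040661
d^4_{-2,3}(1.1338) = +0.300979 -0.040661 = +0.260318

d=0.2603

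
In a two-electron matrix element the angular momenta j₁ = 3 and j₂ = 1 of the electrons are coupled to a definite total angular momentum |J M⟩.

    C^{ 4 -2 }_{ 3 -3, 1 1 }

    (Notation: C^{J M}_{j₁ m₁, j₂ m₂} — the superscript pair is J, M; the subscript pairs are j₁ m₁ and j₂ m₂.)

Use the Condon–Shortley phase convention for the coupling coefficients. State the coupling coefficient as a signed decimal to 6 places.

√[9·0!6!2!/9! · 0!6!2!0!2!6!] = √(518400/7)
  +(−1)^0/∏(0,0,6,2,0,0)! = 1/1440  (running 1/1440)
⟨..|..⟩ = √(518400/7)·(1/1440) = +0.188982

+0.188982  (= +√(1/28))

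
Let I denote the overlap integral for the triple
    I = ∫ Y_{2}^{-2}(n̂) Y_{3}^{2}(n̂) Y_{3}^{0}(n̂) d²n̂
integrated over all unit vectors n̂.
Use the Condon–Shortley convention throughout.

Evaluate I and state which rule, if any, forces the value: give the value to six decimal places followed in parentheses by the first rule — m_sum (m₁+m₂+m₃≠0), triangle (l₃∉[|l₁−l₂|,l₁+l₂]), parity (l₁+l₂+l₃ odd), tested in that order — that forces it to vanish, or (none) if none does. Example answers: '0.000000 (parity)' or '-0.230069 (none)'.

m-sum 0 ✓  L=8 even ✓  1≤3≤5 ✓
Π(2lᵢ+1) = 5×7×7 = 245
triangle coeff Δ(2,3,3) = 1/3780
Σ_t [0,2]: t=0:+1/24 t=1:−1/4 t=2:+1/24 = -1/6
(3j)²=4/105 [(2 3 3; 0 0 0)], sign=+1
Σ_t [2,2]: t=2:+1/24 = 1/24
(3j)²=1/21 [(2 3 3; -2 2 0)], sign=-1
⇒ 4πI² = 4/9
I = (-1)√(4/9/(4π)) = -0.18806319
No selection rule forces the value: the integral is nonzero (none).

-0.188063 (none)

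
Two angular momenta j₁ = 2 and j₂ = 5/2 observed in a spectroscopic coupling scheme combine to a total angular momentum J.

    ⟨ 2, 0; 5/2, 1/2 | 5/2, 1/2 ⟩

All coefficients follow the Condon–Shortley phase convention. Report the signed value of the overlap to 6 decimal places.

-0.478091

√[6·2!2!3!/8! · 2!2!3!2!3!2!] = √(72/35)
  +(−1)^0/∏(0,2,2,3,0,0)! = 1/24  (running 1/24)
  +(−1)^1/∏(1,1,1,2,1,1)! = -1/2  (running -11/24)
  +(−1)^2/∏(2,0,0,1,2,2)! = 1/8  (running -1/3)
⟨..|..⟩ = √(72/35)·(-1/3) = -0.478091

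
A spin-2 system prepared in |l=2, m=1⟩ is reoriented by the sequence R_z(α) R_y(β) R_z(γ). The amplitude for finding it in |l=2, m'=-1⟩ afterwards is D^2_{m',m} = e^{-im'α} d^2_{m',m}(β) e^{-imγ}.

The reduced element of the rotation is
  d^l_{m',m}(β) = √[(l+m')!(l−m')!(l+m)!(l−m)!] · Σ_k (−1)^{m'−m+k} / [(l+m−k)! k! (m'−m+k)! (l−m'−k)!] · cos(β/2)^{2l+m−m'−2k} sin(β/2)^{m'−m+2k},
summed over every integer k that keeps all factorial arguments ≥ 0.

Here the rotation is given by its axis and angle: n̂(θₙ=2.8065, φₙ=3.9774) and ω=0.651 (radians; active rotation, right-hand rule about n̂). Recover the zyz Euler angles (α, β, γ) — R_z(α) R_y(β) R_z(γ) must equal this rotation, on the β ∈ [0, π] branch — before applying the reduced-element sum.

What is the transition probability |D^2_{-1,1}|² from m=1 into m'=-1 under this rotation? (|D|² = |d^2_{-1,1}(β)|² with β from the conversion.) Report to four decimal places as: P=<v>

P=0.0011

Axis–angle → zyz. n̂ = (sinθₙcosφₙ, sinθₙsinφₙ, cosθₙ) = (-0.220524, -0.243958, -0.944380), ω = 0.6510.
R = I cosω + sinω [n̂]ₓ + (1−cosω) n̂n̂ᵀ gives
  R = [+0.805424, +0.583280, -0.105241; -0.561274, +0.807650, +0.180753; +0.190428, -0.086514, +0.977882]
β = atan2(√(R₁₃²+R₂₃²), R₃₃) = 0.210715; α = atan2(R₂₃, R₁₃) mod 2π = 2.098051; γ = atan2(R₃₂, −R₃₁) mod 2π = 3.568029
D^2_{-1,1}(2.0981,0.2107,3.5680) = e^{-i·-1·2.0981}·d^2_{-1,1}(0.2107)·e^{-i·1·3.5680}. Compute d first:
c=cos(0.210715/2)=0.994455, s=sin(0.210715/2)=0.105163; N=√[1·6·6·1]=6.000000
k∈{2,3} keeps every argument non-negative
  k=2: (−1)^0·6.0000/(2)·0.9945^2·0.1052^2 = +0.032811
  k=3: (−1)^1·6.0000/(6)·0.9945^0·0.1052^4 = -0.000122
d^2_{-1,1}(0.2107) = +0.032811 -0.000122 = +0.032688
|D^2_{-1,1}|² = |d^2_{-1,1}(β)|² = (+0.032688)² = 0.001069 (the z-rotation phases have unit modulus)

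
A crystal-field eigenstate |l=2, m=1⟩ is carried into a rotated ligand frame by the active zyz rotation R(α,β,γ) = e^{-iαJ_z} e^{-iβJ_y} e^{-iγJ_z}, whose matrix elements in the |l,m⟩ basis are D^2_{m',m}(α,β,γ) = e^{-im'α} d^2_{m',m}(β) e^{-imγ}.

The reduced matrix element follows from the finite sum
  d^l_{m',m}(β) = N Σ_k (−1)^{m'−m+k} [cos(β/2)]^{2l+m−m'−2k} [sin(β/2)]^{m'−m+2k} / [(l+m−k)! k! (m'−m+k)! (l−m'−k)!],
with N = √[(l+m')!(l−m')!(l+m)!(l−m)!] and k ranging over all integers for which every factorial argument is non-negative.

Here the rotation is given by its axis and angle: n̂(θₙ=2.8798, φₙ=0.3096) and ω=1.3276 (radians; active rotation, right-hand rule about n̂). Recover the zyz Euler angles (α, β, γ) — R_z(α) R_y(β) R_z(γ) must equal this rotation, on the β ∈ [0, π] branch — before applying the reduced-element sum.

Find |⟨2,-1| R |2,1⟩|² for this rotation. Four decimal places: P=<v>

P=0.0054

Axis–angle → zyz. n̂ = (sinθₙcosφₙ, sinθₙsinφₙ, cosθₙ) = (+0.246507, +0.078854, -0.965928), ω = 1.3276.
R = I cosω + sinω [n̂]ₓ + (1−cosω) n̂n̂ᵀ gives
  R = [+0.286939, +0.952261, -0.104236; -0.922746, +0.245527, -0.297080; -0.257304, +0.181428, +0.949146]
β = atan2(√(R₁₃²+R₂₃²), R₃₃) = 0.320283; α = atan2(R₂₃, R₁₃) mod 2π = 4.374939; γ = atan2(R₃₂, −R₃₁) mod 2π = 0.614146
Split into d^2_{-1,1}(β=0.3203) × two z-phases.
With c≡cos(β/2)=0.987205 and s≡sin(β/2)=0.159458, N=[1·6·6·1]^{1/2}=6.000000
k: max(0,(1)−(-1))=2 … min(2+(1),2−(-1))=3
  k=2: (−1)^0·6.0000/(2)·0.9872^2·0.1595^2 = +0.074341
  k=3: (−1)^1·6.0000/(6)·0.9872^0·0.1595^4 = -0.000647
d^2_{-1,1}(0.3203) = +0.074341 -0.000647 = +0.073695
|D^2_{-1,1}|² = |d^2_{-1,1}(β)|² = (+0.073695)² = 0.005431 (the z-rotation phases have unit modulus)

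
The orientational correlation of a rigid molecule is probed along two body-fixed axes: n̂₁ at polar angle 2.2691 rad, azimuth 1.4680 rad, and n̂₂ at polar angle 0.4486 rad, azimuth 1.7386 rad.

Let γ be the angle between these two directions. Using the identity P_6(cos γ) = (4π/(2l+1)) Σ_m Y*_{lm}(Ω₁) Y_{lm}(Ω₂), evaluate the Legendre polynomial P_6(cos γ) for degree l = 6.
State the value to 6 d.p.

Term-by-term m-sum for l=6 (normalisation 4π/13 = 0.966644):
  m=-6: Y*=(-0.079566, 0.056416)  Y=(-0.001719, 0.002717)  product (-0.000017, -0.000313)
  m=-5: Y*=(-0.139438, -0.246969)  Y=(-0.017215, -0.015461)  product (-0.001418, 0.006407)
  m=-4: Y*=(0.399214, -0.174074)  Y=(0.078397, -0.062265)  product (0.020458, -0.038504)
  m=-3: Y*=(0.088348, 0.277343)  Y=(0.136999, 0.248754)  product (-0.056887, 0.059973)
  m=-2: Y*=(0.150016, -0.031284)  Y=(-0.470792, 0.164213)  product (-0.065489, 0.039363)
  m=-1: Y*=(0.036684, 0.355605)  Y=(-0.064427, -0.380330)  product (0.132884, -0.036862)
  m=+0: Y*=(0.056944, -0.000000)  Y=(-0.239268, 0.000000)  product (-0.013625, 0.000000)
  m=+1: Y*=(-0.036684, 0.355605)  Y=(0.064427, -0.380330)  product (0.132884, 0.036862)
  m=+2: Y*=(0.150016, 0.031284)  Y=(-0.470792, -0.164213)  product (-0.065489, -0.039363)
  m=+3: Y*=(-0.088348, 0.277343)  Y=(-0.136999, 0.248754)  product (-0.056887, -0.059973)
  m=+4: Y*=(0.399214, 0.174074)  Y=(0.078397, 0.062265)  product (0.020458, 0.038504)
  m=+5: Y*=(0.139438, -0.246969)  Y=(0.017215, -0.015461)  product (-0.001418, -0.006407)
  m=+6: Y*=(-0.079566, -0.056416)  Y=(-0.001719, -0.002717)  product (-0.000017, 0.000313)
Σ over m = (0.045439, 0.000000); ×(4π/13) → (0.043923, 0.000000). Real part: 0.043923

0.043923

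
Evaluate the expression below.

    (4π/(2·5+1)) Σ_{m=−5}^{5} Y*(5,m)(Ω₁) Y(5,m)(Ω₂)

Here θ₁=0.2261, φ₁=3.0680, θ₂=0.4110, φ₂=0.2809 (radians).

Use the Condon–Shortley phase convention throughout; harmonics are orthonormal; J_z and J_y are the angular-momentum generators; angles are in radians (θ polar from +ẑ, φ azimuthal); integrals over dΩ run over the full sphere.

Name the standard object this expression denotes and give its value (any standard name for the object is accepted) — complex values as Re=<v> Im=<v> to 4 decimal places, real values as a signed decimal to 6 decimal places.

Legendre polynomial (addition theorem), -0.386481

This sum is the spherical-harmonic addition theorem: it equals the Legendre polynomial P_l(cos γ) of the angle γ between the two directions.
Summing Y*_{l m}(θ₁,φ₁)·Y_{l m}(θ₂,φ₂) over m ∈ [−5, 5]; prefactor 4π/(2·5+1) = 1.142397:
  m=-5: (-0.000245, 0.000095) × (0.000782, -0.004659) = (0.000000, 0.000001)  (running Σ = (0.000000, 0.000001))
  m=-4: (0.003457, -0.001048) × (0.014825, -0.030910) = (0.000019, -0.000122)  (running Σ = (0.000019, -0.000121))
  m=-3: (-0.028703, 0.006442) × (0.096358, -0.108085) = (-0.002069, 0.003723)  (running Σ = (-0.002050, 0.003602))
  m=-2: (0.151835, -0.022511) × (0.319250, -0.200955) = (0.043950, -0.037699)  (running Σ = (0.041899, -0.034097))
  m=-1: (-0.475884, 0.035085) × (0.499856, -0.144223) = (-0.232813, 0.086171)  (running Σ = (-0.190914, 0.052074))
  m=0: (0.609165, -0.000000) × (0.071444, 0.000000) = (0.043521, 0.000000)  (running Σ = (-0.147393, 0.052074))
  m=1: (0.475884, 0.035085) × (-0.499856, -0.144223) = (-0.232813, -0.086171)  (running Σ = (-0.380206, -0.034097))
  m=2: (0.151835, 0.022511) × (0.319250, 0.200955) = (0.043950, 0.037699)  (running Σ = (-0.336256, 0.003602))
  m=3: (0.028703, 0.006442) × (-0.096358, -0.108085) = (-0.002069, -0.003723)  (running Σ = (-0.338326, -0.000121))
  m=4: (0.003457, 0.001048) × (0.014825, 0.030910) = (0.000019, 0.000122)  (running Σ = (-0.338307, 0.000001))
  m=5: (0.000245, 0.000095) × (-0.000782, -0.004659) = (0.000000, -0.000001)  (running Σ = (-0.338307, -0.000000))
Accumulated sum (-0.338307, -0.000000); after 4π/(2l+1) scaling, (-0.386481, -0.000000) ⇒ P_5 = -0.386481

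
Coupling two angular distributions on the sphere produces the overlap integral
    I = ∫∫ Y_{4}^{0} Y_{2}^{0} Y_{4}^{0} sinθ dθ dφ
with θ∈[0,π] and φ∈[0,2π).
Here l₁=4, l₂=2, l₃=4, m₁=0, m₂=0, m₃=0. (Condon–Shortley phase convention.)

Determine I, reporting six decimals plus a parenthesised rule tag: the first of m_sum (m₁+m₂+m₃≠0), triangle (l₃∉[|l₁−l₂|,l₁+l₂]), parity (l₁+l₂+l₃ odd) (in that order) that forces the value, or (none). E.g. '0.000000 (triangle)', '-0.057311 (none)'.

m-sum 0 ✓  L=10 even ✓  2≤4≤6 ✓
Π(2lᵢ+1) = 9×5×9 = 405
triangle coeff Δ(4,2,4) = 1/13860
Σ_t [0,2]: t=0:+1/192 t=1:−1/36 t=2:+1/192 = -5/288
(3j)²=20/693 [(4 2 4; 0 0 0)], sign=-1
(m-triple is (0,0,0) — same symbol as above.)
⇒ 4πI² = 2000/5929
I = (+1)√(2000/5929/(4π)) = 0.16383977
No selection rule forces the value: the integral is nonzero (none).

0.163840 (none)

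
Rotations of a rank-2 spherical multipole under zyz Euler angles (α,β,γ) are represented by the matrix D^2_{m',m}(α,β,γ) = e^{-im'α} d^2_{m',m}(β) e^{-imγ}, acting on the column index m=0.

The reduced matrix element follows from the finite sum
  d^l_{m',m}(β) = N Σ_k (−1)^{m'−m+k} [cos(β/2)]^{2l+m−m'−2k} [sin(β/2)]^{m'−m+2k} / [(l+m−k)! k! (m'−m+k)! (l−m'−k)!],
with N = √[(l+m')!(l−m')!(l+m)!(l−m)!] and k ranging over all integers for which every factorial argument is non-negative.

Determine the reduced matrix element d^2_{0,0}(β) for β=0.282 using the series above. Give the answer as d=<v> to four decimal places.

d^2_{0,0}(β=0.2820) via the finite sum:
c=cos(0.282000/2)=0.990076, s=sin(0.282000/2)=0.140533; N=√[2·2·2·2]=4.000000
The bounds max(0,m−m')=0 and min(l+m,l−m')=2 give 3 terms
  k=0: (−1)^0·4.0000/(4)·0.9901^4·0.1405^0 = +0.960891
  k=1: (−1)^1·4.0000/(1)·0.9901^2·0.1405^2 = -0.077438
  k=2: (−1)^2·4.0000/(4)·0.9901^0·0.1405^4 = +0.000390
d^2_{0,0}(0.2820) = +0.960891 -0.077438 +0.000390 = +0.883843

d=0.8838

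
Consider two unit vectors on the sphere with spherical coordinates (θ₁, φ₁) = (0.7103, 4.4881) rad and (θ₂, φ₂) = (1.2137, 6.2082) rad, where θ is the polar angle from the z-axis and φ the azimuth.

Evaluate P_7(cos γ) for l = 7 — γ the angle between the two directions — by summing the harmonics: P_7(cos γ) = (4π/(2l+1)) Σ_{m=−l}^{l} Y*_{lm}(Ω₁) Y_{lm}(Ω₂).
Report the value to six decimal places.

-0.283776

Expand P_7 via completeness: Σ_{m} conj(Y_{7,m}) at Ω₁ times Y_{7,m} at Ω₂ —
  term(m=-7) = +0.006870+0.003985i   from Y*(Ω₁)=+0.025062+0.000019i, Y(Ω₂)=+0.274229+0.158801i
  term(m=-6) = -0.030140+0.037657i   from Y*(Ω₁)=-0.024333+0.106284i, Y(Ω₂)=+0.398349+0.192381i
  term(m=-5) = -0.029636-0.032035i   from Y*(Ω₁)=-0.252172-0.121611i, Y(Ω₂)=+0.145054+0.057085i
  term(m=-4) = -0.103794+0.070585i   from Y*(Ω₁)=+0.280647-0.351602i, Y(Ω₂)=-0.266556-0.082438i
  term(m=-3) = -0.043591-0.090724i   from Y*(Ω₁)=+0.235344+0.295312i, Y(Ω₂)=-0.259831-0.059457i
  term(m=-2) = +0.008384-0.002581i   from Y*(Ω₁)=+0.044566-0.021450i, Y(Ω₂)=+0.175364+0.026498i
  term(m=-1) = +0.017172+0.114157i   from Y*(Ω₁)=+0.087779+0.384782i, Y(Ω₂)=+0.291681+0.021913i
  term(m=+0) = +0.010740+0.000000i   from Y*(Ω₁)=-0.074075-0.000000i, Y(Ω₂)=-0.144992+0.000000i
  term(m=+1) = +0.017172-0.114157i   from Y*(Ω₁)=-0.087779+0.384782i, Y(Ω₂)=-0.291681+0.021913i
  term(m=+2) = +0.008384+0.002581i   from Y*(Ω₁)=+0.044566+0.021450i, Y(Ω₂)=+0.175364-0.026498i
  term(m=+3) = -0.043591+0.090724i   from Y*(Ω₁)=-0.235344+0.295312i, Y(Ω₂)=+0.259831-0.059457i
  term(m=+4) = -0.103794-0.070585i   from Y*(Ω₁)=+0.280647+0.351602i, Y(Ω₂)=-0.266556+0.082438i
  term(m=+5) = -0.029636+0.032035i   from Y*(Ω₁)=+0.252172-0.121611i, Y(Ω₂)=-0.145054+0.057085i
  term(m=+6) = -0.030140-0.037657i   from Y*(Ω₁)=-0.024333-0.106284i, Y(Ω₂)=+0.398349-0.192381i
  term(m=+7) = +0.006870-0.003985i   from Y*(Ω₁)=-0.025062+0.000019i, Y(Ω₂)=-0.274229+0.158801i
Total Σ_m = -0.338732-0.000000i. Multiply by 0.837758: -0.283776-0.000000i. P_7(cos γ) = -0.283776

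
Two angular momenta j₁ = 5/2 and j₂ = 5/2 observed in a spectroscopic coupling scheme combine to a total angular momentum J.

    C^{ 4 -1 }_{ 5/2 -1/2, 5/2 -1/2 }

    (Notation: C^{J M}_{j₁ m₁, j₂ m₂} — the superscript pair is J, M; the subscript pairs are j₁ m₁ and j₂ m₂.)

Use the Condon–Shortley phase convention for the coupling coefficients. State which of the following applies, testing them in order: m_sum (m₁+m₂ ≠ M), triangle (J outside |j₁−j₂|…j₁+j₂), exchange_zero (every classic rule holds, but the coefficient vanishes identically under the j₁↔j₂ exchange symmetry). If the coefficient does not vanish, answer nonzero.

m-sum: m₁+m₂ = -1/2+(-1/2) = -1, M = -1  ✓
triangle: |j₁−j₂| = 0 ≤ J = 4 ≤ j₁+j₂ = 5  ✓
exchange: j₁=j₂ and m₁=m₂, and (−1)^(j₁+j₂−J) = (−1)^1 = −1 forces ⟨j₁m₁;j₂m₂|JM⟩ = −⟨j₂m₂;j₁m₁|JM⟩ = −⟨j₁m₁;j₂m₂|JM⟩ ⇒ the coefficient vanishes identically
Racah sum check: Σ_k collapses to 0 ⇒ CG = 0

exchange_zero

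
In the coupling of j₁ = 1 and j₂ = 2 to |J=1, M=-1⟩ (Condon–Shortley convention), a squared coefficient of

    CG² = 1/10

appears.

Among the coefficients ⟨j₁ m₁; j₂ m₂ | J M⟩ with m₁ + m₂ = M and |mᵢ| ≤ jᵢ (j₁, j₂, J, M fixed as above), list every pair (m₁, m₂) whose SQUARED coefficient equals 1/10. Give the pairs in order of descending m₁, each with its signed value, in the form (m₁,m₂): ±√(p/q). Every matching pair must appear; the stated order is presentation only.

Admissible pairs with m₁+m₂ = M = -1: (-1,0), (0,-1), (1,-2)
  (m₁,m₂)=(1,-2): CG² = 3/5, CG = +√(3/5)
  (m₁,m₂)=(0,-1): CG² = 3/10, CG = −√(3/10)
  (m₁,m₂)=(-1,0): CG² = 1/10, CG = +√(1/10)   ← matches the target
Pairs with CG² = 1/10: (-1,0): +√(1/10)

(-1,0): +√(1/10)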